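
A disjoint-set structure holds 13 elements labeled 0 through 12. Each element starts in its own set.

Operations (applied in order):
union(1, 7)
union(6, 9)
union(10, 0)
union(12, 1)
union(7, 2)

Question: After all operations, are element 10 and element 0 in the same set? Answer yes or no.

Answer: yes

Derivation:
Step 1: union(1, 7) -> merged; set of 1 now {1, 7}
Step 2: union(6, 9) -> merged; set of 6 now {6, 9}
Step 3: union(10, 0) -> merged; set of 10 now {0, 10}
Step 4: union(12, 1) -> merged; set of 12 now {1, 7, 12}
Step 5: union(7, 2) -> merged; set of 7 now {1, 2, 7, 12}
Set of 10: {0, 10}; 0 is a member.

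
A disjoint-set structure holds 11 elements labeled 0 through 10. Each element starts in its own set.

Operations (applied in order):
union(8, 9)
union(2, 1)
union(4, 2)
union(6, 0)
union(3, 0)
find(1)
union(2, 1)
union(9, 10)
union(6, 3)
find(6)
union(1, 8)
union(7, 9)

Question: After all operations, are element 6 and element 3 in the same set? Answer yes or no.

Answer: yes

Derivation:
Step 1: union(8, 9) -> merged; set of 8 now {8, 9}
Step 2: union(2, 1) -> merged; set of 2 now {1, 2}
Step 3: union(4, 2) -> merged; set of 4 now {1, 2, 4}
Step 4: union(6, 0) -> merged; set of 6 now {0, 6}
Step 5: union(3, 0) -> merged; set of 3 now {0, 3, 6}
Step 6: find(1) -> no change; set of 1 is {1, 2, 4}
Step 7: union(2, 1) -> already same set; set of 2 now {1, 2, 4}
Step 8: union(9, 10) -> merged; set of 9 now {8, 9, 10}
Step 9: union(6, 3) -> already same set; set of 6 now {0, 3, 6}
Step 10: find(6) -> no change; set of 6 is {0, 3, 6}
Step 11: union(1, 8) -> merged; set of 1 now {1, 2, 4, 8, 9, 10}
Step 12: union(7, 9) -> merged; set of 7 now {1, 2, 4, 7, 8, 9, 10}
Set of 6: {0, 3, 6}; 3 is a member.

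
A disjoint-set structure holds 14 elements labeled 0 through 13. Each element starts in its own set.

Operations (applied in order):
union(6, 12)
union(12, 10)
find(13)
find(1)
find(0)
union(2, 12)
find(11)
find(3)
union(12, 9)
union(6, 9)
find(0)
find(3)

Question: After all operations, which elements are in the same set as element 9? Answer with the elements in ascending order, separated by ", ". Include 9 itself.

Step 1: union(6, 12) -> merged; set of 6 now {6, 12}
Step 2: union(12, 10) -> merged; set of 12 now {6, 10, 12}
Step 3: find(13) -> no change; set of 13 is {13}
Step 4: find(1) -> no change; set of 1 is {1}
Step 5: find(0) -> no change; set of 0 is {0}
Step 6: union(2, 12) -> merged; set of 2 now {2, 6, 10, 12}
Step 7: find(11) -> no change; set of 11 is {11}
Step 8: find(3) -> no change; set of 3 is {3}
Step 9: union(12, 9) -> merged; set of 12 now {2, 6, 9, 10, 12}
Step 10: union(6, 9) -> already same set; set of 6 now {2, 6, 9, 10, 12}
Step 11: find(0) -> no change; set of 0 is {0}
Step 12: find(3) -> no change; set of 3 is {3}
Component of 9: {2, 6, 9, 10, 12}

Answer: 2, 6, 9, 10, 12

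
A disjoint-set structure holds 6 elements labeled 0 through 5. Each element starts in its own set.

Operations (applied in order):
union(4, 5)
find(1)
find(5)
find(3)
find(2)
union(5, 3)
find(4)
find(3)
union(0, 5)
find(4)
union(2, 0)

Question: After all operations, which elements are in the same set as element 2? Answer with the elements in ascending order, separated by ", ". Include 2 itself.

Step 1: union(4, 5) -> merged; set of 4 now {4, 5}
Step 2: find(1) -> no change; set of 1 is {1}
Step 3: find(5) -> no change; set of 5 is {4, 5}
Step 4: find(3) -> no change; set of 3 is {3}
Step 5: find(2) -> no change; set of 2 is {2}
Step 6: union(5, 3) -> merged; set of 5 now {3, 4, 5}
Step 7: find(4) -> no change; set of 4 is {3, 4, 5}
Step 8: find(3) -> no change; set of 3 is {3, 4, 5}
Step 9: union(0, 5) -> merged; set of 0 now {0, 3, 4, 5}
Step 10: find(4) -> no change; set of 4 is {0, 3, 4, 5}
Step 11: union(2, 0) -> merged; set of 2 now {0, 2, 3, 4, 5}
Component of 2: {0, 2, 3, 4, 5}

Answer: 0, 2, 3, 4, 5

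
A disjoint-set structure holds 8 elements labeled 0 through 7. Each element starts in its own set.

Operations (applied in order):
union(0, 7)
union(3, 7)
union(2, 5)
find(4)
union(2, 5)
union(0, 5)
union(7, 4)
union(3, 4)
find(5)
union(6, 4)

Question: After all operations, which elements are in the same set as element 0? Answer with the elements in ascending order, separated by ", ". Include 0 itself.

Answer: 0, 2, 3, 4, 5, 6, 7

Derivation:
Step 1: union(0, 7) -> merged; set of 0 now {0, 7}
Step 2: union(3, 7) -> merged; set of 3 now {0, 3, 7}
Step 3: union(2, 5) -> merged; set of 2 now {2, 5}
Step 4: find(4) -> no change; set of 4 is {4}
Step 5: union(2, 5) -> already same set; set of 2 now {2, 5}
Step 6: union(0, 5) -> merged; set of 0 now {0, 2, 3, 5, 7}
Step 7: union(7, 4) -> merged; set of 7 now {0, 2, 3, 4, 5, 7}
Step 8: union(3, 4) -> already same set; set of 3 now {0, 2, 3, 4, 5, 7}
Step 9: find(5) -> no change; set of 5 is {0, 2, 3, 4, 5, 7}
Step 10: union(6, 4) -> merged; set of 6 now {0, 2, 3, 4, 5, 6, 7}
Component of 0: {0, 2, 3, 4, 5, 6, 7}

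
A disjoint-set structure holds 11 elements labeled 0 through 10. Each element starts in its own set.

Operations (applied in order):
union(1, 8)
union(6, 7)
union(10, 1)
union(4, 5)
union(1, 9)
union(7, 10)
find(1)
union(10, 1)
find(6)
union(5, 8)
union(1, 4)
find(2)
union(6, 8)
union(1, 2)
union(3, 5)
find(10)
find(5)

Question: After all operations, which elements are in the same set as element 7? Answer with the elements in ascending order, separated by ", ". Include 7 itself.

Step 1: union(1, 8) -> merged; set of 1 now {1, 8}
Step 2: union(6, 7) -> merged; set of 6 now {6, 7}
Step 3: union(10, 1) -> merged; set of 10 now {1, 8, 10}
Step 4: union(4, 5) -> merged; set of 4 now {4, 5}
Step 5: union(1, 9) -> merged; set of 1 now {1, 8, 9, 10}
Step 6: union(7, 10) -> merged; set of 7 now {1, 6, 7, 8, 9, 10}
Step 7: find(1) -> no change; set of 1 is {1, 6, 7, 8, 9, 10}
Step 8: union(10, 1) -> already same set; set of 10 now {1, 6, 7, 8, 9, 10}
Step 9: find(6) -> no change; set of 6 is {1, 6, 7, 8, 9, 10}
Step 10: union(5, 8) -> merged; set of 5 now {1, 4, 5, 6, 7, 8, 9, 10}
Step 11: union(1, 4) -> already same set; set of 1 now {1, 4, 5, 6, 7, 8, 9, 10}
Step 12: find(2) -> no change; set of 2 is {2}
Step 13: union(6, 8) -> already same set; set of 6 now {1, 4, 5, 6, 7, 8, 9, 10}
Step 14: union(1, 2) -> merged; set of 1 now {1, 2, 4, 5, 6, 7, 8, 9, 10}
Step 15: union(3, 5) -> merged; set of 3 now {1, 2, 3, 4, 5, 6, 7, 8, 9, 10}
Step 16: find(10) -> no change; set of 10 is {1, 2, 3, 4, 5, 6, 7, 8, 9, 10}
Step 17: find(5) -> no change; set of 5 is {1, 2, 3, 4, 5, 6, 7, 8, 9, 10}
Component of 7: {1, 2, 3, 4, 5, 6, 7, 8, 9, 10}

Answer: 1, 2, 3, 4, 5, 6, 7, 8, 9, 10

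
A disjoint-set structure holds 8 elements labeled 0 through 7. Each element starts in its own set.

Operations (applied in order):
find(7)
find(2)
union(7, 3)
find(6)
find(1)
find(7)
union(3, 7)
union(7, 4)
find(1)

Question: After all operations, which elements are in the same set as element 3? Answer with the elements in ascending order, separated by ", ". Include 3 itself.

Answer: 3, 4, 7

Derivation:
Step 1: find(7) -> no change; set of 7 is {7}
Step 2: find(2) -> no change; set of 2 is {2}
Step 3: union(7, 3) -> merged; set of 7 now {3, 7}
Step 4: find(6) -> no change; set of 6 is {6}
Step 5: find(1) -> no change; set of 1 is {1}
Step 6: find(7) -> no change; set of 7 is {3, 7}
Step 7: union(3, 7) -> already same set; set of 3 now {3, 7}
Step 8: union(7, 4) -> merged; set of 7 now {3, 4, 7}
Step 9: find(1) -> no change; set of 1 is {1}
Component of 3: {3, 4, 7}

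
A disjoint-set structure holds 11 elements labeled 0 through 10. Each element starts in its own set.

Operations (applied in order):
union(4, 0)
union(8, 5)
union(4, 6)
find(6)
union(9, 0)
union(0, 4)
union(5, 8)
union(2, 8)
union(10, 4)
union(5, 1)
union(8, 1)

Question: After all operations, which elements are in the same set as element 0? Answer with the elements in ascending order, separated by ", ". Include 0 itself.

Step 1: union(4, 0) -> merged; set of 4 now {0, 4}
Step 2: union(8, 5) -> merged; set of 8 now {5, 8}
Step 3: union(4, 6) -> merged; set of 4 now {0, 4, 6}
Step 4: find(6) -> no change; set of 6 is {0, 4, 6}
Step 5: union(9, 0) -> merged; set of 9 now {0, 4, 6, 9}
Step 6: union(0, 4) -> already same set; set of 0 now {0, 4, 6, 9}
Step 7: union(5, 8) -> already same set; set of 5 now {5, 8}
Step 8: union(2, 8) -> merged; set of 2 now {2, 5, 8}
Step 9: union(10, 4) -> merged; set of 10 now {0, 4, 6, 9, 10}
Step 10: union(5, 1) -> merged; set of 5 now {1, 2, 5, 8}
Step 11: union(8, 1) -> already same set; set of 8 now {1, 2, 5, 8}
Component of 0: {0, 4, 6, 9, 10}

Answer: 0, 4, 6, 9, 10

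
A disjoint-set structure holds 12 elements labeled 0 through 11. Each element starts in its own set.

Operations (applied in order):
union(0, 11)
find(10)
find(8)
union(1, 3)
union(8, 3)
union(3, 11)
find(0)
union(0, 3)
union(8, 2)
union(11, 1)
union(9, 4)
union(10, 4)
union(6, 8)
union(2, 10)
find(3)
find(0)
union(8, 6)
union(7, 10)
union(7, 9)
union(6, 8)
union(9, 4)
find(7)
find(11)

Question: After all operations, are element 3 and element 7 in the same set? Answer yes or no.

Answer: yes

Derivation:
Step 1: union(0, 11) -> merged; set of 0 now {0, 11}
Step 2: find(10) -> no change; set of 10 is {10}
Step 3: find(8) -> no change; set of 8 is {8}
Step 4: union(1, 3) -> merged; set of 1 now {1, 3}
Step 5: union(8, 3) -> merged; set of 8 now {1, 3, 8}
Step 6: union(3, 11) -> merged; set of 3 now {0, 1, 3, 8, 11}
Step 7: find(0) -> no change; set of 0 is {0, 1, 3, 8, 11}
Step 8: union(0, 3) -> already same set; set of 0 now {0, 1, 3, 8, 11}
Step 9: union(8, 2) -> merged; set of 8 now {0, 1, 2, 3, 8, 11}
Step 10: union(11, 1) -> already same set; set of 11 now {0, 1, 2, 3, 8, 11}
Step 11: union(9, 4) -> merged; set of 9 now {4, 9}
Step 12: union(10, 4) -> merged; set of 10 now {4, 9, 10}
Step 13: union(6, 8) -> merged; set of 6 now {0, 1, 2, 3, 6, 8, 11}
Step 14: union(2, 10) -> merged; set of 2 now {0, 1, 2, 3, 4, 6, 8, 9, 10, 11}
Step 15: find(3) -> no change; set of 3 is {0, 1, 2, 3, 4, 6, 8, 9, 10, 11}
Step 16: find(0) -> no change; set of 0 is {0, 1, 2, 3, 4, 6, 8, 9, 10, 11}
Step 17: union(8, 6) -> already same set; set of 8 now {0, 1, 2, 3, 4, 6, 8, 9, 10, 11}
Step 18: union(7, 10) -> merged; set of 7 now {0, 1, 2, 3, 4, 6, 7, 8, 9, 10, 11}
Step 19: union(7, 9) -> already same set; set of 7 now {0, 1, 2, 3, 4, 6, 7, 8, 9, 10, 11}
Step 20: union(6, 8) -> already same set; set of 6 now {0, 1, 2, 3, 4, 6, 7, 8, 9, 10, 11}
Step 21: union(9, 4) -> already same set; set of 9 now {0, 1, 2, 3, 4, 6, 7, 8, 9, 10, 11}
Step 22: find(7) -> no change; set of 7 is {0, 1, 2, 3, 4, 6, 7, 8, 9, 10, 11}
Step 23: find(11) -> no change; set of 11 is {0, 1, 2, 3, 4, 6, 7, 8, 9, 10, 11}
Set of 3: {0, 1, 2, 3, 4, 6, 7, 8, 9, 10, 11}; 7 is a member.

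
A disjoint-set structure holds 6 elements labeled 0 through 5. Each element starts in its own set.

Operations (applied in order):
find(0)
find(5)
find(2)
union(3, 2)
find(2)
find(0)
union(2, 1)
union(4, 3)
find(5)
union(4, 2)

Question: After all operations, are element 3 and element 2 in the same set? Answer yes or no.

Step 1: find(0) -> no change; set of 0 is {0}
Step 2: find(5) -> no change; set of 5 is {5}
Step 3: find(2) -> no change; set of 2 is {2}
Step 4: union(3, 2) -> merged; set of 3 now {2, 3}
Step 5: find(2) -> no change; set of 2 is {2, 3}
Step 6: find(0) -> no change; set of 0 is {0}
Step 7: union(2, 1) -> merged; set of 2 now {1, 2, 3}
Step 8: union(4, 3) -> merged; set of 4 now {1, 2, 3, 4}
Step 9: find(5) -> no change; set of 5 is {5}
Step 10: union(4, 2) -> already same set; set of 4 now {1, 2, 3, 4}
Set of 3: {1, 2, 3, 4}; 2 is a member.

Answer: yes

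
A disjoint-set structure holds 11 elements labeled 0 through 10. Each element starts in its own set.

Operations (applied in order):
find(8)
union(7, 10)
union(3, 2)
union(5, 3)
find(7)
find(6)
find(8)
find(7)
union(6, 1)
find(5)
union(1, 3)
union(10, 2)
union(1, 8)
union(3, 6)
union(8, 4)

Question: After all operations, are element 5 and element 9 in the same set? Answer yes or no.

Step 1: find(8) -> no change; set of 8 is {8}
Step 2: union(7, 10) -> merged; set of 7 now {7, 10}
Step 3: union(3, 2) -> merged; set of 3 now {2, 3}
Step 4: union(5, 3) -> merged; set of 5 now {2, 3, 5}
Step 5: find(7) -> no change; set of 7 is {7, 10}
Step 6: find(6) -> no change; set of 6 is {6}
Step 7: find(8) -> no change; set of 8 is {8}
Step 8: find(7) -> no change; set of 7 is {7, 10}
Step 9: union(6, 1) -> merged; set of 6 now {1, 6}
Step 10: find(5) -> no change; set of 5 is {2, 3, 5}
Step 11: union(1, 3) -> merged; set of 1 now {1, 2, 3, 5, 6}
Step 12: union(10, 2) -> merged; set of 10 now {1, 2, 3, 5, 6, 7, 10}
Step 13: union(1, 8) -> merged; set of 1 now {1, 2, 3, 5, 6, 7, 8, 10}
Step 14: union(3, 6) -> already same set; set of 3 now {1, 2, 3, 5, 6, 7, 8, 10}
Step 15: union(8, 4) -> merged; set of 8 now {1, 2, 3, 4, 5, 6, 7, 8, 10}
Set of 5: {1, 2, 3, 4, 5, 6, 7, 8, 10}; 9 is not a member.

Answer: no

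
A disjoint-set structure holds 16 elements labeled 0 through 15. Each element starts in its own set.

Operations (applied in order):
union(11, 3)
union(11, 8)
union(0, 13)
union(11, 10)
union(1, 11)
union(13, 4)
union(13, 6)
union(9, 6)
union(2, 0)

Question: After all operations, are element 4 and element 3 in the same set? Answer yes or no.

Answer: no

Derivation:
Step 1: union(11, 3) -> merged; set of 11 now {3, 11}
Step 2: union(11, 8) -> merged; set of 11 now {3, 8, 11}
Step 3: union(0, 13) -> merged; set of 0 now {0, 13}
Step 4: union(11, 10) -> merged; set of 11 now {3, 8, 10, 11}
Step 5: union(1, 11) -> merged; set of 1 now {1, 3, 8, 10, 11}
Step 6: union(13, 4) -> merged; set of 13 now {0, 4, 13}
Step 7: union(13, 6) -> merged; set of 13 now {0, 4, 6, 13}
Step 8: union(9, 6) -> merged; set of 9 now {0, 4, 6, 9, 13}
Step 9: union(2, 0) -> merged; set of 2 now {0, 2, 4, 6, 9, 13}
Set of 4: {0, 2, 4, 6, 9, 13}; 3 is not a member.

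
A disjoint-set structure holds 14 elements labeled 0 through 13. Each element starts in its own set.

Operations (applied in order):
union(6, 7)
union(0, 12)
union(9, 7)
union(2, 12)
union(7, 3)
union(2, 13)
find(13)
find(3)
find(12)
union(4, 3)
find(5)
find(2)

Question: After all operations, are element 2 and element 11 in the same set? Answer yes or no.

Answer: no

Derivation:
Step 1: union(6, 7) -> merged; set of 6 now {6, 7}
Step 2: union(0, 12) -> merged; set of 0 now {0, 12}
Step 3: union(9, 7) -> merged; set of 9 now {6, 7, 9}
Step 4: union(2, 12) -> merged; set of 2 now {0, 2, 12}
Step 5: union(7, 3) -> merged; set of 7 now {3, 6, 7, 9}
Step 6: union(2, 13) -> merged; set of 2 now {0, 2, 12, 13}
Step 7: find(13) -> no change; set of 13 is {0, 2, 12, 13}
Step 8: find(3) -> no change; set of 3 is {3, 6, 7, 9}
Step 9: find(12) -> no change; set of 12 is {0, 2, 12, 13}
Step 10: union(4, 3) -> merged; set of 4 now {3, 4, 6, 7, 9}
Step 11: find(5) -> no change; set of 5 is {5}
Step 12: find(2) -> no change; set of 2 is {0, 2, 12, 13}
Set of 2: {0, 2, 12, 13}; 11 is not a member.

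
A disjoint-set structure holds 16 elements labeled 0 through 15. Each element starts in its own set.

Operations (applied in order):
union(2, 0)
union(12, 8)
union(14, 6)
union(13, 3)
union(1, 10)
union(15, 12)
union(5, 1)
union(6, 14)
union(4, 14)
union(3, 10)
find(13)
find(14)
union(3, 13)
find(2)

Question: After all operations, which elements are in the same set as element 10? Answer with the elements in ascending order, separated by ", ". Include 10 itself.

Answer: 1, 3, 5, 10, 13

Derivation:
Step 1: union(2, 0) -> merged; set of 2 now {0, 2}
Step 2: union(12, 8) -> merged; set of 12 now {8, 12}
Step 3: union(14, 6) -> merged; set of 14 now {6, 14}
Step 4: union(13, 3) -> merged; set of 13 now {3, 13}
Step 5: union(1, 10) -> merged; set of 1 now {1, 10}
Step 6: union(15, 12) -> merged; set of 15 now {8, 12, 15}
Step 7: union(5, 1) -> merged; set of 5 now {1, 5, 10}
Step 8: union(6, 14) -> already same set; set of 6 now {6, 14}
Step 9: union(4, 14) -> merged; set of 4 now {4, 6, 14}
Step 10: union(3, 10) -> merged; set of 3 now {1, 3, 5, 10, 13}
Step 11: find(13) -> no change; set of 13 is {1, 3, 5, 10, 13}
Step 12: find(14) -> no change; set of 14 is {4, 6, 14}
Step 13: union(3, 13) -> already same set; set of 3 now {1, 3, 5, 10, 13}
Step 14: find(2) -> no change; set of 2 is {0, 2}
Component of 10: {1, 3, 5, 10, 13}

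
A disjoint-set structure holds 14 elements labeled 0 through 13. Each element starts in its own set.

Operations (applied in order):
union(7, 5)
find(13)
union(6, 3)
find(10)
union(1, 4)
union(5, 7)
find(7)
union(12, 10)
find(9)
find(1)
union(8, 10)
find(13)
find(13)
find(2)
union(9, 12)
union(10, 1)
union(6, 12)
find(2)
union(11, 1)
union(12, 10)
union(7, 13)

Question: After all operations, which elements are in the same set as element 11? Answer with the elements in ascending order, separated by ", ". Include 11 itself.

Step 1: union(7, 5) -> merged; set of 7 now {5, 7}
Step 2: find(13) -> no change; set of 13 is {13}
Step 3: union(6, 3) -> merged; set of 6 now {3, 6}
Step 4: find(10) -> no change; set of 10 is {10}
Step 5: union(1, 4) -> merged; set of 1 now {1, 4}
Step 6: union(5, 7) -> already same set; set of 5 now {5, 7}
Step 7: find(7) -> no change; set of 7 is {5, 7}
Step 8: union(12, 10) -> merged; set of 12 now {10, 12}
Step 9: find(9) -> no change; set of 9 is {9}
Step 10: find(1) -> no change; set of 1 is {1, 4}
Step 11: union(8, 10) -> merged; set of 8 now {8, 10, 12}
Step 12: find(13) -> no change; set of 13 is {13}
Step 13: find(13) -> no change; set of 13 is {13}
Step 14: find(2) -> no change; set of 2 is {2}
Step 15: union(9, 12) -> merged; set of 9 now {8, 9, 10, 12}
Step 16: union(10, 1) -> merged; set of 10 now {1, 4, 8, 9, 10, 12}
Step 17: union(6, 12) -> merged; set of 6 now {1, 3, 4, 6, 8, 9, 10, 12}
Step 18: find(2) -> no change; set of 2 is {2}
Step 19: union(11, 1) -> merged; set of 11 now {1, 3, 4, 6, 8, 9, 10, 11, 12}
Step 20: union(12, 10) -> already same set; set of 12 now {1, 3, 4, 6, 8, 9, 10, 11, 12}
Step 21: union(7, 13) -> merged; set of 7 now {5, 7, 13}
Component of 11: {1, 3, 4, 6, 8, 9, 10, 11, 12}

Answer: 1, 3, 4, 6, 8, 9, 10, 11, 12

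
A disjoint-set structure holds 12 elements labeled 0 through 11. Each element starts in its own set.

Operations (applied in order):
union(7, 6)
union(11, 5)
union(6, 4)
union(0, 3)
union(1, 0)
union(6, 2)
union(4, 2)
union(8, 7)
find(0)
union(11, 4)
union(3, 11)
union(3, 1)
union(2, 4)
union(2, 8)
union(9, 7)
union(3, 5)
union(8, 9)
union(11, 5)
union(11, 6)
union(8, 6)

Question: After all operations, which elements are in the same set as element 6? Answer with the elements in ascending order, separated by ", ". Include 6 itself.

Step 1: union(7, 6) -> merged; set of 7 now {6, 7}
Step 2: union(11, 5) -> merged; set of 11 now {5, 11}
Step 3: union(6, 4) -> merged; set of 6 now {4, 6, 7}
Step 4: union(0, 3) -> merged; set of 0 now {0, 3}
Step 5: union(1, 0) -> merged; set of 1 now {0, 1, 3}
Step 6: union(6, 2) -> merged; set of 6 now {2, 4, 6, 7}
Step 7: union(4, 2) -> already same set; set of 4 now {2, 4, 6, 7}
Step 8: union(8, 7) -> merged; set of 8 now {2, 4, 6, 7, 8}
Step 9: find(0) -> no change; set of 0 is {0, 1, 3}
Step 10: union(11, 4) -> merged; set of 11 now {2, 4, 5, 6, 7, 8, 11}
Step 11: union(3, 11) -> merged; set of 3 now {0, 1, 2, 3, 4, 5, 6, 7, 8, 11}
Step 12: union(3, 1) -> already same set; set of 3 now {0, 1, 2, 3, 4, 5, 6, 7, 8, 11}
Step 13: union(2, 4) -> already same set; set of 2 now {0, 1, 2, 3, 4, 5, 6, 7, 8, 11}
Step 14: union(2, 8) -> already same set; set of 2 now {0, 1, 2, 3, 4, 5, 6, 7, 8, 11}
Step 15: union(9, 7) -> merged; set of 9 now {0, 1, 2, 3, 4, 5, 6, 7, 8, 9, 11}
Step 16: union(3, 5) -> already same set; set of 3 now {0, 1, 2, 3, 4, 5, 6, 7, 8, 9, 11}
Step 17: union(8, 9) -> already same set; set of 8 now {0, 1, 2, 3, 4, 5, 6, 7, 8, 9, 11}
Step 18: union(11, 5) -> already same set; set of 11 now {0, 1, 2, 3, 4, 5, 6, 7, 8, 9, 11}
Step 19: union(11, 6) -> already same set; set of 11 now {0, 1, 2, 3, 4, 5, 6, 7, 8, 9, 11}
Step 20: union(8, 6) -> already same set; set of 8 now {0, 1, 2, 3, 4, 5, 6, 7, 8, 9, 11}
Component of 6: {0, 1, 2, 3, 4, 5, 6, 7, 8, 9, 11}

Answer: 0, 1, 2, 3, 4, 5, 6, 7, 8, 9, 11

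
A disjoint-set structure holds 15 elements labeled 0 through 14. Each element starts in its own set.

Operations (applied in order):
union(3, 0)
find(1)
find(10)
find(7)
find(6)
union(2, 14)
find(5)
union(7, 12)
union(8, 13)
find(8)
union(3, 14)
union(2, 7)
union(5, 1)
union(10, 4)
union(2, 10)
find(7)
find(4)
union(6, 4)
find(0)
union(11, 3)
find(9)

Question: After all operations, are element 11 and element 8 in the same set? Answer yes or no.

Step 1: union(3, 0) -> merged; set of 3 now {0, 3}
Step 2: find(1) -> no change; set of 1 is {1}
Step 3: find(10) -> no change; set of 10 is {10}
Step 4: find(7) -> no change; set of 7 is {7}
Step 5: find(6) -> no change; set of 6 is {6}
Step 6: union(2, 14) -> merged; set of 2 now {2, 14}
Step 7: find(5) -> no change; set of 5 is {5}
Step 8: union(7, 12) -> merged; set of 7 now {7, 12}
Step 9: union(8, 13) -> merged; set of 8 now {8, 13}
Step 10: find(8) -> no change; set of 8 is {8, 13}
Step 11: union(3, 14) -> merged; set of 3 now {0, 2, 3, 14}
Step 12: union(2, 7) -> merged; set of 2 now {0, 2, 3, 7, 12, 14}
Step 13: union(5, 1) -> merged; set of 5 now {1, 5}
Step 14: union(10, 4) -> merged; set of 10 now {4, 10}
Step 15: union(2, 10) -> merged; set of 2 now {0, 2, 3, 4, 7, 10, 12, 14}
Step 16: find(7) -> no change; set of 7 is {0, 2, 3, 4, 7, 10, 12, 14}
Step 17: find(4) -> no change; set of 4 is {0, 2, 3, 4, 7, 10, 12, 14}
Step 18: union(6, 4) -> merged; set of 6 now {0, 2, 3, 4, 6, 7, 10, 12, 14}
Step 19: find(0) -> no change; set of 0 is {0, 2, 3, 4, 6, 7, 10, 12, 14}
Step 20: union(11, 3) -> merged; set of 11 now {0, 2, 3, 4, 6, 7, 10, 11, 12, 14}
Step 21: find(9) -> no change; set of 9 is {9}
Set of 11: {0, 2, 3, 4, 6, 7, 10, 11, 12, 14}; 8 is not a member.

Answer: no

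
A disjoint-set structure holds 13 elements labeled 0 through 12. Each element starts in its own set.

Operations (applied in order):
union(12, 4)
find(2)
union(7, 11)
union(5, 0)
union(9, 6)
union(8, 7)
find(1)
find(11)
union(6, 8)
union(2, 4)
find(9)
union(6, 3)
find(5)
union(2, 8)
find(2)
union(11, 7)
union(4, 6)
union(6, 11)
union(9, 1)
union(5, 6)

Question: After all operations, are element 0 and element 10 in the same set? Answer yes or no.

Answer: no

Derivation:
Step 1: union(12, 4) -> merged; set of 12 now {4, 12}
Step 2: find(2) -> no change; set of 2 is {2}
Step 3: union(7, 11) -> merged; set of 7 now {7, 11}
Step 4: union(5, 0) -> merged; set of 5 now {0, 5}
Step 5: union(9, 6) -> merged; set of 9 now {6, 9}
Step 6: union(8, 7) -> merged; set of 8 now {7, 8, 11}
Step 7: find(1) -> no change; set of 1 is {1}
Step 8: find(11) -> no change; set of 11 is {7, 8, 11}
Step 9: union(6, 8) -> merged; set of 6 now {6, 7, 8, 9, 11}
Step 10: union(2, 4) -> merged; set of 2 now {2, 4, 12}
Step 11: find(9) -> no change; set of 9 is {6, 7, 8, 9, 11}
Step 12: union(6, 3) -> merged; set of 6 now {3, 6, 7, 8, 9, 11}
Step 13: find(5) -> no change; set of 5 is {0, 5}
Step 14: union(2, 8) -> merged; set of 2 now {2, 3, 4, 6, 7, 8, 9, 11, 12}
Step 15: find(2) -> no change; set of 2 is {2, 3, 4, 6, 7, 8, 9, 11, 12}
Step 16: union(11, 7) -> already same set; set of 11 now {2, 3, 4, 6, 7, 8, 9, 11, 12}
Step 17: union(4, 6) -> already same set; set of 4 now {2, 3, 4, 6, 7, 8, 9, 11, 12}
Step 18: union(6, 11) -> already same set; set of 6 now {2, 3, 4, 6, 7, 8, 9, 11, 12}
Step 19: union(9, 1) -> merged; set of 9 now {1, 2, 3, 4, 6, 7, 8, 9, 11, 12}
Step 20: union(5, 6) -> merged; set of 5 now {0, 1, 2, 3, 4, 5, 6, 7, 8, 9, 11, 12}
Set of 0: {0, 1, 2, 3, 4, 5, 6, 7, 8, 9, 11, 12}; 10 is not a member.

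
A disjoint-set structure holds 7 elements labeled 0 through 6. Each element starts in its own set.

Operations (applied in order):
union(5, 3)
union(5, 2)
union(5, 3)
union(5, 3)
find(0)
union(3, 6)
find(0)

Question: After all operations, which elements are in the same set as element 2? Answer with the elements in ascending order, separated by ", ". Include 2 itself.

Answer: 2, 3, 5, 6

Derivation:
Step 1: union(5, 3) -> merged; set of 5 now {3, 5}
Step 2: union(5, 2) -> merged; set of 5 now {2, 3, 5}
Step 3: union(5, 3) -> already same set; set of 5 now {2, 3, 5}
Step 4: union(5, 3) -> already same set; set of 5 now {2, 3, 5}
Step 5: find(0) -> no change; set of 0 is {0}
Step 6: union(3, 6) -> merged; set of 3 now {2, 3, 5, 6}
Step 7: find(0) -> no change; set of 0 is {0}
Component of 2: {2, 3, 5, 6}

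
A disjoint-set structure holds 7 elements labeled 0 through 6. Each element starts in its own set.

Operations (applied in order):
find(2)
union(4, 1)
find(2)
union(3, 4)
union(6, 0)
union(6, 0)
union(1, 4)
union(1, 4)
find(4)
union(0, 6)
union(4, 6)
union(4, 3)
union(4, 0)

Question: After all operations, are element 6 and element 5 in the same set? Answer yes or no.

Answer: no

Derivation:
Step 1: find(2) -> no change; set of 2 is {2}
Step 2: union(4, 1) -> merged; set of 4 now {1, 4}
Step 3: find(2) -> no change; set of 2 is {2}
Step 4: union(3, 4) -> merged; set of 3 now {1, 3, 4}
Step 5: union(6, 0) -> merged; set of 6 now {0, 6}
Step 6: union(6, 0) -> already same set; set of 6 now {0, 6}
Step 7: union(1, 4) -> already same set; set of 1 now {1, 3, 4}
Step 8: union(1, 4) -> already same set; set of 1 now {1, 3, 4}
Step 9: find(4) -> no change; set of 4 is {1, 3, 4}
Step 10: union(0, 6) -> already same set; set of 0 now {0, 6}
Step 11: union(4, 6) -> merged; set of 4 now {0, 1, 3, 4, 6}
Step 12: union(4, 3) -> already same set; set of 4 now {0, 1, 3, 4, 6}
Step 13: union(4, 0) -> already same set; set of 4 now {0, 1, 3, 4, 6}
Set of 6: {0, 1, 3, 4, 6}; 5 is not a member.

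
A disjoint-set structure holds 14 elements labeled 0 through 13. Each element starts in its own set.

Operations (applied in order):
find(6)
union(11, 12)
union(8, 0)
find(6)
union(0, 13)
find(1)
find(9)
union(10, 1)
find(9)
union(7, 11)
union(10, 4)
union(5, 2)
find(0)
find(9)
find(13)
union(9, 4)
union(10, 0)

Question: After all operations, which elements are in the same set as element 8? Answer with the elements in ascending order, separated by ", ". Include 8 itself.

Step 1: find(6) -> no change; set of 6 is {6}
Step 2: union(11, 12) -> merged; set of 11 now {11, 12}
Step 3: union(8, 0) -> merged; set of 8 now {0, 8}
Step 4: find(6) -> no change; set of 6 is {6}
Step 5: union(0, 13) -> merged; set of 0 now {0, 8, 13}
Step 6: find(1) -> no change; set of 1 is {1}
Step 7: find(9) -> no change; set of 9 is {9}
Step 8: union(10, 1) -> merged; set of 10 now {1, 10}
Step 9: find(9) -> no change; set of 9 is {9}
Step 10: union(7, 11) -> merged; set of 7 now {7, 11, 12}
Step 11: union(10, 4) -> merged; set of 10 now {1, 4, 10}
Step 12: union(5, 2) -> merged; set of 5 now {2, 5}
Step 13: find(0) -> no change; set of 0 is {0, 8, 13}
Step 14: find(9) -> no change; set of 9 is {9}
Step 15: find(13) -> no change; set of 13 is {0, 8, 13}
Step 16: union(9, 4) -> merged; set of 9 now {1, 4, 9, 10}
Step 17: union(10, 0) -> merged; set of 10 now {0, 1, 4, 8, 9, 10, 13}
Component of 8: {0, 1, 4, 8, 9, 10, 13}

Answer: 0, 1, 4, 8, 9, 10, 13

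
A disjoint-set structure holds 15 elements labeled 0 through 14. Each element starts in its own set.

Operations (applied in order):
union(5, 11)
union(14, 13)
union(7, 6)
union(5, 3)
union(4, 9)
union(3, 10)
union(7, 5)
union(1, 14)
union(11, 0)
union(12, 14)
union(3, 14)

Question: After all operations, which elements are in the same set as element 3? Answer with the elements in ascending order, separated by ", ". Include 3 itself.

Step 1: union(5, 11) -> merged; set of 5 now {5, 11}
Step 2: union(14, 13) -> merged; set of 14 now {13, 14}
Step 3: union(7, 6) -> merged; set of 7 now {6, 7}
Step 4: union(5, 3) -> merged; set of 5 now {3, 5, 11}
Step 5: union(4, 9) -> merged; set of 4 now {4, 9}
Step 6: union(3, 10) -> merged; set of 3 now {3, 5, 10, 11}
Step 7: union(7, 5) -> merged; set of 7 now {3, 5, 6, 7, 10, 11}
Step 8: union(1, 14) -> merged; set of 1 now {1, 13, 14}
Step 9: union(11, 0) -> merged; set of 11 now {0, 3, 5, 6, 7, 10, 11}
Step 10: union(12, 14) -> merged; set of 12 now {1, 12, 13, 14}
Step 11: union(3, 14) -> merged; set of 3 now {0, 1, 3, 5, 6, 7, 10, 11, 12, 13, 14}
Component of 3: {0, 1, 3, 5, 6, 7, 10, 11, 12, 13, 14}

Answer: 0, 1, 3, 5, 6, 7, 10, 11, 12, 13, 14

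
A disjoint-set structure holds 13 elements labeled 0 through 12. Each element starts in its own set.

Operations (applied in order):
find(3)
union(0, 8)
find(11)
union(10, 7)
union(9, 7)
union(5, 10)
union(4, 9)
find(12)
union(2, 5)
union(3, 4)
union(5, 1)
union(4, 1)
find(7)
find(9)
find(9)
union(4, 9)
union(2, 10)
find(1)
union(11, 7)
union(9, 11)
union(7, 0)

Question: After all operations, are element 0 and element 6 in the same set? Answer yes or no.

Step 1: find(3) -> no change; set of 3 is {3}
Step 2: union(0, 8) -> merged; set of 0 now {0, 8}
Step 3: find(11) -> no change; set of 11 is {11}
Step 4: union(10, 7) -> merged; set of 10 now {7, 10}
Step 5: union(9, 7) -> merged; set of 9 now {7, 9, 10}
Step 6: union(5, 10) -> merged; set of 5 now {5, 7, 9, 10}
Step 7: union(4, 9) -> merged; set of 4 now {4, 5, 7, 9, 10}
Step 8: find(12) -> no change; set of 12 is {12}
Step 9: union(2, 5) -> merged; set of 2 now {2, 4, 5, 7, 9, 10}
Step 10: union(3, 4) -> merged; set of 3 now {2, 3, 4, 5, 7, 9, 10}
Step 11: union(5, 1) -> merged; set of 5 now {1, 2, 3, 4, 5, 7, 9, 10}
Step 12: union(4, 1) -> already same set; set of 4 now {1, 2, 3, 4, 5, 7, 9, 10}
Step 13: find(7) -> no change; set of 7 is {1, 2, 3, 4, 5, 7, 9, 10}
Step 14: find(9) -> no change; set of 9 is {1, 2, 3, 4, 5, 7, 9, 10}
Step 15: find(9) -> no change; set of 9 is {1, 2, 3, 4, 5, 7, 9, 10}
Step 16: union(4, 9) -> already same set; set of 4 now {1, 2, 3, 4, 5, 7, 9, 10}
Step 17: union(2, 10) -> already same set; set of 2 now {1, 2, 3, 4, 5, 7, 9, 10}
Step 18: find(1) -> no change; set of 1 is {1, 2, 3, 4, 5, 7, 9, 10}
Step 19: union(11, 7) -> merged; set of 11 now {1, 2, 3, 4, 5, 7, 9, 10, 11}
Step 20: union(9, 11) -> already same set; set of 9 now {1, 2, 3, 4, 5, 7, 9, 10, 11}
Step 21: union(7, 0) -> merged; set of 7 now {0, 1, 2, 3, 4, 5, 7, 8, 9, 10, 11}
Set of 0: {0, 1, 2, 3, 4, 5, 7, 8, 9, 10, 11}; 6 is not a member.

Answer: no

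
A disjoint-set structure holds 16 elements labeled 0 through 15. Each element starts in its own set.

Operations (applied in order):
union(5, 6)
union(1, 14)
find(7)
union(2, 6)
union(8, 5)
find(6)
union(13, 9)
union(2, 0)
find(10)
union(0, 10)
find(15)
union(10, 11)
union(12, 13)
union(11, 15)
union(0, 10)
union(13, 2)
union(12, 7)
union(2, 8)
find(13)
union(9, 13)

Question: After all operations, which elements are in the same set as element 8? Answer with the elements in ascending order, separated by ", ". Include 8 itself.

Step 1: union(5, 6) -> merged; set of 5 now {5, 6}
Step 2: union(1, 14) -> merged; set of 1 now {1, 14}
Step 3: find(7) -> no change; set of 7 is {7}
Step 4: union(2, 6) -> merged; set of 2 now {2, 5, 6}
Step 5: union(8, 5) -> merged; set of 8 now {2, 5, 6, 8}
Step 6: find(6) -> no change; set of 6 is {2, 5, 6, 8}
Step 7: union(13, 9) -> merged; set of 13 now {9, 13}
Step 8: union(2, 0) -> merged; set of 2 now {0, 2, 5, 6, 8}
Step 9: find(10) -> no change; set of 10 is {10}
Step 10: union(0, 10) -> merged; set of 0 now {0, 2, 5, 6, 8, 10}
Step 11: find(15) -> no change; set of 15 is {15}
Step 12: union(10, 11) -> merged; set of 10 now {0, 2, 5, 6, 8, 10, 11}
Step 13: union(12, 13) -> merged; set of 12 now {9, 12, 13}
Step 14: union(11, 15) -> merged; set of 11 now {0, 2, 5, 6, 8, 10, 11, 15}
Step 15: union(0, 10) -> already same set; set of 0 now {0, 2, 5, 6, 8, 10, 11, 15}
Step 16: union(13, 2) -> merged; set of 13 now {0, 2, 5, 6, 8, 9, 10, 11, 12, 13, 15}
Step 17: union(12, 7) -> merged; set of 12 now {0, 2, 5, 6, 7, 8, 9, 10, 11, 12, 13, 15}
Step 18: union(2, 8) -> already same set; set of 2 now {0, 2, 5, 6, 7, 8, 9, 10, 11, 12, 13, 15}
Step 19: find(13) -> no change; set of 13 is {0, 2, 5, 6, 7, 8, 9, 10, 11, 12, 13, 15}
Step 20: union(9, 13) -> already same set; set of 9 now {0, 2, 5, 6, 7, 8, 9, 10, 11, 12, 13, 15}
Component of 8: {0, 2, 5, 6, 7, 8, 9, 10, 11, 12, 13, 15}

Answer: 0, 2, 5, 6, 7, 8, 9, 10, 11, 12, 13, 15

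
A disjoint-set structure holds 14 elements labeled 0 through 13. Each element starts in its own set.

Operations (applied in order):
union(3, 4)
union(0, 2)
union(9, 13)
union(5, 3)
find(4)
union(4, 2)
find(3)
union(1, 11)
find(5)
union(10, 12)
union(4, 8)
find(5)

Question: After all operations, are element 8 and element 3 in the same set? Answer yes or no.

Step 1: union(3, 4) -> merged; set of 3 now {3, 4}
Step 2: union(0, 2) -> merged; set of 0 now {0, 2}
Step 3: union(9, 13) -> merged; set of 9 now {9, 13}
Step 4: union(5, 3) -> merged; set of 5 now {3, 4, 5}
Step 5: find(4) -> no change; set of 4 is {3, 4, 5}
Step 6: union(4, 2) -> merged; set of 4 now {0, 2, 3, 4, 5}
Step 7: find(3) -> no change; set of 3 is {0, 2, 3, 4, 5}
Step 8: union(1, 11) -> merged; set of 1 now {1, 11}
Step 9: find(5) -> no change; set of 5 is {0, 2, 3, 4, 5}
Step 10: union(10, 12) -> merged; set of 10 now {10, 12}
Step 11: union(4, 8) -> merged; set of 4 now {0, 2, 3, 4, 5, 8}
Step 12: find(5) -> no change; set of 5 is {0, 2, 3, 4, 5, 8}
Set of 8: {0, 2, 3, 4, 5, 8}; 3 is a member.

Answer: yes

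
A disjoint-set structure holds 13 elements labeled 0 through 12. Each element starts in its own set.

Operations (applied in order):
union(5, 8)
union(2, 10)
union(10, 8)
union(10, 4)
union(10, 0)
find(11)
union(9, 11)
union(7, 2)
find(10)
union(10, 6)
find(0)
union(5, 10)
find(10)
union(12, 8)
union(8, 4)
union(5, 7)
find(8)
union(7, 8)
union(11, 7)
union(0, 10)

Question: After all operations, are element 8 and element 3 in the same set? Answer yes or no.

Step 1: union(5, 8) -> merged; set of 5 now {5, 8}
Step 2: union(2, 10) -> merged; set of 2 now {2, 10}
Step 3: union(10, 8) -> merged; set of 10 now {2, 5, 8, 10}
Step 4: union(10, 4) -> merged; set of 10 now {2, 4, 5, 8, 10}
Step 5: union(10, 0) -> merged; set of 10 now {0, 2, 4, 5, 8, 10}
Step 6: find(11) -> no change; set of 11 is {11}
Step 7: union(9, 11) -> merged; set of 9 now {9, 11}
Step 8: union(7, 2) -> merged; set of 7 now {0, 2, 4, 5, 7, 8, 10}
Step 9: find(10) -> no change; set of 10 is {0, 2, 4, 5, 7, 8, 10}
Step 10: union(10, 6) -> merged; set of 10 now {0, 2, 4, 5, 6, 7, 8, 10}
Step 11: find(0) -> no change; set of 0 is {0, 2, 4, 5, 6, 7, 8, 10}
Step 12: union(5, 10) -> already same set; set of 5 now {0, 2, 4, 5, 6, 7, 8, 10}
Step 13: find(10) -> no change; set of 10 is {0, 2, 4, 5, 6, 7, 8, 10}
Step 14: union(12, 8) -> merged; set of 12 now {0, 2, 4, 5, 6, 7, 8, 10, 12}
Step 15: union(8, 4) -> already same set; set of 8 now {0, 2, 4, 5, 6, 7, 8, 10, 12}
Step 16: union(5, 7) -> already same set; set of 5 now {0, 2, 4, 5, 6, 7, 8, 10, 12}
Step 17: find(8) -> no change; set of 8 is {0, 2, 4, 5, 6, 7, 8, 10, 12}
Step 18: union(7, 8) -> already same set; set of 7 now {0, 2, 4, 5, 6, 7, 8, 10, 12}
Step 19: union(11, 7) -> merged; set of 11 now {0, 2, 4, 5, 6, 7, 8, 9, 10, 11, 12}
Step 20: union(0, 10) -> already same set; set of 0 now {0, 2, 4, 5, 6, 7, 8, 9, 10, 11, 12}
Set of 8: {0, 2, 4, 5, 6, 7, 8, 9, 10, 11, 12}; 3 is not a member.

Answer: no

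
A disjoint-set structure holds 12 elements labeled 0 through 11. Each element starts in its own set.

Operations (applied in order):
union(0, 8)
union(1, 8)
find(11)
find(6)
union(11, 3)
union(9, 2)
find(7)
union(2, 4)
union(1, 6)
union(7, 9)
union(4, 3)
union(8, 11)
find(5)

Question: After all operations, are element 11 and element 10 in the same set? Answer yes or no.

Answer: no

Derivation:
Step 1: union(0, 8) -> merged; set of 0 now {0, 8}
Step 2: union(1, 8) -> merged; set of 1 now {0, 1, 8}
Step 3: find(11) -> no change; set of 11 is {11}
Step 4: find(6) -> no change; set of 6 is {6}
Step 5: union(11, 3) -> merged; set of 11 now {3, 11}
Step 6: union(9, 2) -> merged; set of 9 now {2, 9}
Step 7: find(7) -> no change; set of 7 is {7}
Step 8: union(2, 4) -> merged; set of 2 now {2, 4, 9}
Step 9: union(1, 6) -> merged; set of 1 now {0, 1, 6, 8}
Step 10: union(7, 9) -> merged; set of 7 now {2, 4, 7, 9}
Step 11: union(4, 3) -> merged; set of 4 now {2, 3, 4, 7, 9, 11}
Step 12: union(8, 11) -> merged; set of 8 now {0, 1, 2, 3, 4, 6, 7, 8, 9, 11}
Step 13: find(5) -> no change; set of 5 is {5}
Set of 11: {0, 1, 2, 3, 4, 6, 7, 8, 9, 11}; 10 is not a member.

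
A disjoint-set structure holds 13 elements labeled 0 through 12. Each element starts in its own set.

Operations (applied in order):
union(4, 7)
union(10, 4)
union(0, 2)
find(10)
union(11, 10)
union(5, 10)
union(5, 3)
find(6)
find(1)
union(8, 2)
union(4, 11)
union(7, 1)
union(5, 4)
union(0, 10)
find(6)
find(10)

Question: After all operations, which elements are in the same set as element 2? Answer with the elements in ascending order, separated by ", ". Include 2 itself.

Step 1: union(4, 7) -> merged; set of 4 now {4, 7}
Step 2: union(10, 4) -> merged; set of 10 now {4, 7, 10}
Step 3: union(0, 2) -> merged; set of 0 now {0, 2}
Step 4: find(10) -> no change; set of 10 is {4, 7, 10}
Step 5: union(11, 10) -> merged; set of 11 now {4, 7, 10, 11}
Step 6: union(5, 10) -> merged; set of 5 now {4, 5, 7, 10, 11}
Step 7: union(5, 3) -> merged; set of 5 now {3, 4, 5, 7, 10, 11}
Step 8: find(6) -> no change; set of 6 is {6}
Step 9: find(1) -> no change; set of 1 is {1}
Step 10: union(8, 2) -> merged; set of 8 now {0, 2, 8}
Step 11: union(4, 11) -> already same set; set of 4 now {3, 4, 5, 7, 10, 11}
Step 12: union(7, 1) -> merged; set of 7 now {1, 3, 4, 5, 7, 10, 11}
Step 13: union(5, 4) -> already same set; set of 5 now {1, 3, 4, 5, 7, 10, 11}
Step 14: union(0, 10) -> merged; set of 0 now {0, 1, 2, 3, 4, 5, 7, 8, 10, 11}
Step 15: find(6) -> no change; set of 6 is {6}
Step 16: find(10) -> no change; set of 10 is {0, 1, 2, 3, 4, 5, 7, 8, 10, 11}
Component of 2: {0, 1, 2, 3, 4, 5, 7, 8, 10, 11}

Answer: 0, 1, 2, 3, 4, 5, 7, 8, 10, 11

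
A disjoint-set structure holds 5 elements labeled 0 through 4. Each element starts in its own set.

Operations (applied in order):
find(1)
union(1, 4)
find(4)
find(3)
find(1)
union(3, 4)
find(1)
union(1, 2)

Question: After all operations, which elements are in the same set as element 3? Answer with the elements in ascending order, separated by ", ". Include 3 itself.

Step 1: find(1) -> no change; set of 1 is {1}
Step 2: union(1, 4) -> merged; set of 1 now {1, 4}
Step 3: find(4) -> no change; set of 4 is {1, 4}
Step 4: find(3) -> no change; set of 3 is {3}
Step 5: find(1) -> no change; set of 1 is {1, 4}
Step 6: union(3, 4) -> merged; set of 3 now {1, 3, 4}
Step 7: find(1) -> no change; set of 1 is {1, 3, 4}
Step 8: union(1, 2) -> merged; set of 1 now {1, 2, 3, 4}
Component of 3: {1, 2, 3, 4}

Answer: 1, 2, 3, 4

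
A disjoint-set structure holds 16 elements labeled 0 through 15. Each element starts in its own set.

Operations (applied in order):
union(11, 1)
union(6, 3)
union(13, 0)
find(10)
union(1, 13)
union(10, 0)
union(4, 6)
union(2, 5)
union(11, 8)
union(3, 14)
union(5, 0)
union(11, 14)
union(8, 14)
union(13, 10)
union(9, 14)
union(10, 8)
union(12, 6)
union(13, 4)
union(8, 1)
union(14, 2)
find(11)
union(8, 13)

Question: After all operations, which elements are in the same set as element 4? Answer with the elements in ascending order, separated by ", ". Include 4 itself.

Answer: 0, 1, 2, 3, 4, 5, 6, 8, 9, 10, 11, 12, 13, 14

Derivation:
Step 1: union(11, 1) -> merged; set of 11 now {1, 11}
Step 2: union(6, 3) -> merged; set of 6 now {3, 6}
Step 3: union(13, 0) -> merged; set of 13 now {0, 13}
Step 4: find(10) -> no change; set of 10 is {10}
Step 5: union(1, 13) -> merged; set of 1 now {0, 1, 11, 13}
Step 6: union(10, 0) -> merged; set of 10 now {0, 1, 10, 11, 13}
Step 7: union(4, 6) -> merged; set of 4 now {3, 4, 6}
Step 8: union(2, 5) -> merged; set of 2 now {2, 5}
Step 9: union(11, 8) -> merged; set of 11 now {0, 1, 8, 10, 11, 13}
Step 10: union(3, 14) -> merged; set of 3 now {3, 4, 6, 14}
Step 11: union(5, 0) -> merged; set of 5 now {0, 1, 2, 5, 8, 10, 11, 13}
Step 12: union(11, 14) -> merged; set of 11 now {0, 1, 2, 3, 4, 5, 6, 8, 10, 11, 13, 14}
Step 13: union(8, 14) -> already same set; set of 8 now {0, 1, 2, 3, 4, 5, 6, 8, 10, 11, 13, 14}
Step 14: union(13, 10) -> already same set; set of 13 now {0, 1, 2, 3, 4, 5, 6, 8, 10, 11, 13, 14}
Step 15: union(9, 14) -> merged; set of 9 now {0, 1, 2, 3, 4, 5, 6, 8, 9, 10, 11, 13, 14}
Step 16: union(10, 8) -> already same set; set of 10 now {0, 1, 2, 3, 4, 5, 6, 8, 9, 10, 11, 13, 14}
Step 17: union(12, 6) -> merged; set of 12 now {0, 1, 2, 3, 4, 5, 6, 8, 9, 10, 11, 12, 13, 14}
Step 18: union(13, 4) -> already same set; set of 13 now {0, 1, 2, 3, 4, 5, 6, 8, 9, 10, 11, 12, 13, 14}
Step 19: union(8, 1) -> already same set; set of 8 now {0, 1, 2, 3, 4, 5, 6, 8, 9, 10, 11, 12, 13, 14}
Step 20: union(14, 2) -> already same set; set of 14 now {0, 1, 2, 3, 4, 5, 6, 8, 9, 10, 11, 12, 13, 14}
Step 21: find(11) -> no change; set of 11 is {0, 1, 2, 3, 4, 5, 6, 8, 9, 10, 11, 12, 13, 14}
Step 22: union(8, 13) -> already same set; set of 8 now {0, 1, 2, 3, 4, 5, 6, 8, 9, 10, 11, 12, 13, 14}
Component of 4: {0, 1, 2, 3, 4, 5, 6, 8, 9, 10, 11, 12, 13, 14}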